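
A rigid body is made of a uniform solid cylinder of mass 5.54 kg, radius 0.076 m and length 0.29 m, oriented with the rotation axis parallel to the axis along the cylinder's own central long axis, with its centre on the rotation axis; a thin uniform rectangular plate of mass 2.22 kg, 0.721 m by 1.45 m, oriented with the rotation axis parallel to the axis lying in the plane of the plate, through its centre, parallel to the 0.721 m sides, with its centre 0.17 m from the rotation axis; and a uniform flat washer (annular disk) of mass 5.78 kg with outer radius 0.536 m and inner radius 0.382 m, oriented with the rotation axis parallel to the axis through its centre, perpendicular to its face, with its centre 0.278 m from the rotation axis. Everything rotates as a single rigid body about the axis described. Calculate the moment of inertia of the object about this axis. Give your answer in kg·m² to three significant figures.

2.17

Solid cylinder: I_cm = (1/2)MR² = (1/2)(5.54)(0.076)² = 0.016 kg·m²; axis through the centre, so I = 0.016 kg·m².
Rectangular plate: I_cm = (1/12)Mb² = (1/12)(2.22)(1.45)² = 0.38896 kg·m²; centre at d = 0.17 m, so the parallel axis theorem gives I = 0.38896 + (2.22)(0.17)² = 0.45312 kg·m².
Annular disk: I_cm = (1/2)M(R²+r²) = (1/2)(5.78)[(0.536)² + (0.382)²] = 1.252 kg·m²; centre at d = 0.278 m, so the parallel axis theorem gives I = 1.252 + (5.78)(0.278)² = 1.6987 kg·m².
Total I = 0.016 + 0.45312 + 1.6987 = 2.1678 kg·m².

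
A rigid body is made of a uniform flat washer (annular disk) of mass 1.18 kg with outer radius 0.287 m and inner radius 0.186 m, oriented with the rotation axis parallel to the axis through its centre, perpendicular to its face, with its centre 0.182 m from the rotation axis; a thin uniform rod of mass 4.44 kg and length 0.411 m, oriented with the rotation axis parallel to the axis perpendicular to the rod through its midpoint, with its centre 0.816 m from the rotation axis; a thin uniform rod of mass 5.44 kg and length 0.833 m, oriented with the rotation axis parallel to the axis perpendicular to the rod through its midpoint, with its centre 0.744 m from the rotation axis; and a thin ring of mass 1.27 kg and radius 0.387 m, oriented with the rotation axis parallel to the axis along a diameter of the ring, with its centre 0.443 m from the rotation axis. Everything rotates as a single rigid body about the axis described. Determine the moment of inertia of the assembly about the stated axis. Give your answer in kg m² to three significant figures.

6.80

Annular disk: I_cm = (1/2)M(R²+r²) = (1/2)(1.18)[(0.287)² + (0.186)²] = 0.069009 kg m²; centre at d = 0.182 m, so I = I_cm + Md² gives I = 0.069009 + (1.18)(0.182)² = 0.1081 kg m².
Thin rod: I_cm = (1/12)ML² = (1/12)(4.44)(0.411)² = 0.062501 kg m²; centre at d = 0.816 m, so I = I_cm + Md² gives I = 0.062501 + (4.44)(0.816)² = 3.0189 kg m².
Thin rod: I_cm = (1/12)ML² = (1/12)(5.44)(0.833)² = 0.31456 kg m²; centre at d = 0.744 m, so I = I_cm + Md² gives I = 0.31456 + (5.44)(0.744)² = 3.3258 kg m².
Thin ring: I_cm = (1/2)MR² = (1/2)(1.27)(0.387)² = 0.095103 kg m²; centre at d = 0.443 m, so I = I_cm + Md² gives I = 0.095103 + (1.27)(0.443)² = 0.34434 kg m².
Total I = 0.1081 + 3.0189 + 3.3258 + 0.34434 = 6.7971 kg m².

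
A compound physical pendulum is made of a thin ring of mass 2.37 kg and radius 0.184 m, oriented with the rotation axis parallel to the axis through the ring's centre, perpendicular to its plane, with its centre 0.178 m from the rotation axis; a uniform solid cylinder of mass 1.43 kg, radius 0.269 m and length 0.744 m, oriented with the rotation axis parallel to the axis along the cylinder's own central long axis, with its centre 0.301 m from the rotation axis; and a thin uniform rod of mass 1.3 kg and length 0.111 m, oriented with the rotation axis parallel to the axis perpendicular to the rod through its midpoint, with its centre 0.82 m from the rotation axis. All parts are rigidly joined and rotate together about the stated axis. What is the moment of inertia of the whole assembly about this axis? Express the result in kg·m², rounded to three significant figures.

Thin ring: I_cm = MR² = (2.37)(0.184)² = 0.080239 kg·m²; centre at d = 0.178 m, so I = I_cm + Md² gives I = 0.080239 + (2.37)(0.178)² = 0.15533 kg·m².
Solid cylinder: I_cm = (1/2)MR² = (1/2)(1.43)(0.269)² = 0.051738 kg·m²; centre at d = 0.301 m, so I = I_cm + Md² gives I = 0.051738 + (1.43)(0.301)² = 0.1813 kg·m².
Thin rod: I_cm = (1/12)ML² = (1/12)(1.3)(0.111)² = 0.0013348 kg·m²; centre at d = 0.82 m, so I = I_cm + Md² gives I = 0.0013348 + (1.3)(0.82)² = 0.87545 kg·m².
Total I = 0.15533 + 0.1813 + 0.87545 = 1.2121 kg·m².

1.21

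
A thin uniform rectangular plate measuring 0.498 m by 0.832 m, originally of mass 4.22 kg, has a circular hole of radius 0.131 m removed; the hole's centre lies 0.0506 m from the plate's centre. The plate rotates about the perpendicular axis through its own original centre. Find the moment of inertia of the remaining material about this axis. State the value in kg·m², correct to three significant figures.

Unpierced body about its centre: I₀ = (1/12)M(a²+b²) = (1/12)(4.22)[(0.498)² + (0.832)²] = 0.33065 kg·m².
The removed disk has mass m = M·πr²/(ab) = (4.22)·π(0.131)²/(0.498·0.832) = 0.5491 kg (same uniform areal density).
Its moment of inertia about the rotation axis (parallel-axis theorem): I_hole = (1/2)mr² + md² = (1/2)(0.5491)(0.131)² + (0.5491)(0.0506)² = 0.0061175 kg·m².
Treating the hole as negative mass, I = I₀ − I_hole = 0.33065 − 0.0061175 = 0.32453 kg·m².

0.325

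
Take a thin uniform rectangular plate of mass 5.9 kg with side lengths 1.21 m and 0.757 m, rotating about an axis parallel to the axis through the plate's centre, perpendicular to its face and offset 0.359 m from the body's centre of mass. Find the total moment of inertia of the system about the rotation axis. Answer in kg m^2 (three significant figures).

1.76

I_cm = (1/12)M(a²+b²) = (1/12)(5.9)[(1.21)² + (0.757)²] = 1.0016 kg m^2; centre at d = 0.359 m, so the parallel axis theorem gives I = 1.0016 + (5.9)(0.359)² = 1.762 kg m^2.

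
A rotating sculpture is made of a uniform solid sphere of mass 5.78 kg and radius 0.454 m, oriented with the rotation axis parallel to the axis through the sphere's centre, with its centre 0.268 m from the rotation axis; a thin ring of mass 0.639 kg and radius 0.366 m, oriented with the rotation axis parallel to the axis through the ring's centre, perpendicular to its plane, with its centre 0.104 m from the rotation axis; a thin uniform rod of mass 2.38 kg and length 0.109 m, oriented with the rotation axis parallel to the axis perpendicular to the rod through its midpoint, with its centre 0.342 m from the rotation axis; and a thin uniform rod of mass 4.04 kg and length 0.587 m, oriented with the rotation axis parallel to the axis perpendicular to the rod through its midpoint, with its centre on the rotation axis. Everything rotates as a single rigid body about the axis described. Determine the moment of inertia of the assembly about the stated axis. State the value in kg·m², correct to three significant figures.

1.38

Solid sphere: I_cm = (2/5)MR² = (2/5)(5.78)(0.454)² = 0.47654 kg·m²; centre at d = 0.268 m, so the parallel axis theorem gives I = 0.47654 + (5.78)(0.268)² = 0.89168 kg·m².
Thin ring: I_cm = MR² = (0.639)(0.366)² = 0.085598 kg·m²; centre at d = 0.104 m, so the parallel axis theorem gives I = 0.085598 + (0.639)(0.104)² = 0.092509 kg·m².
Thin rod: I_cm = (1/12)ML² = (1/12)(2.38)(0.109)² = 0.0023564 kg·m²; centre at d = 0.342 m, so the parallel axis theorem gives I = 0.0023564 + (2.38)(0.342)² = 0.28073 kg·m².
Thin rod: I_cm = (1/12)ML² = (1/12)(4.04)(0.587)² = 0.116 kg·m²; axis through the centre, so I = 0.116 kg·m².
Total I = 0.89168 + 0.092509 + 0.28073 + 0.116 = 1.3809 kg·m².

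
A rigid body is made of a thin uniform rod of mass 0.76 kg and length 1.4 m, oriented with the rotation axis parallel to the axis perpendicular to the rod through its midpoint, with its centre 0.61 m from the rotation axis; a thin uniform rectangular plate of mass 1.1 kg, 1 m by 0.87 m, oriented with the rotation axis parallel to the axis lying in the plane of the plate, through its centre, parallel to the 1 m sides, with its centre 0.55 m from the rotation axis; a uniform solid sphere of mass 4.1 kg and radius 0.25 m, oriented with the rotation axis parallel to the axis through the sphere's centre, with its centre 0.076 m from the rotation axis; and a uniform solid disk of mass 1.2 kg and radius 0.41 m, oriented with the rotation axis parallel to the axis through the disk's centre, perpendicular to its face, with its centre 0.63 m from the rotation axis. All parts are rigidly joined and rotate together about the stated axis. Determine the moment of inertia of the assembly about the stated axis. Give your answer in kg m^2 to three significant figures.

Thin rod: I_cm = (1/12)ML² = (1/12)(0.76)(1.4)² = 0.12413 kg m^2; centre at d = 0.61 m, so I = I_cm + Md² gives I = 0.12413 + (0.76)(0.61)² = 0.40693 kg m^2.
Rectangular plate: I_cm = (1/12)Mb² = (1/12)(1.1)(0.87)² = 0.069383 kg m^2; centre at d = 0.55 m, so I = I_cm + Md² gives I = 0.069383 + (1.1)(0.55)² = 0.40213 kg m^2.
Solid sphere: I_cm = (2/5)MR² = (2/5)(4.1)(0.25)² = 0.1025 kg m^2; centre at d = 0.076 m, so I = I_cm + Md² gives I = 0.1025 + (4.1)(0.076)² = 0.12618 kg m^2.
Solid disk: I_cm = (1/2)MR² = (1/2)(1.2)(0.41)² = 0.10086 kg m^2; centre at d = 0.63 m, so I = I_cm + Md² gives I = 0.10086 + (1.2)(0.63)² = 0.57714 kg m^2.
Total I = 0.40693 + 0.40213 + 0.12618 + 0.57714 = 1.5124 kg m^2.

1.51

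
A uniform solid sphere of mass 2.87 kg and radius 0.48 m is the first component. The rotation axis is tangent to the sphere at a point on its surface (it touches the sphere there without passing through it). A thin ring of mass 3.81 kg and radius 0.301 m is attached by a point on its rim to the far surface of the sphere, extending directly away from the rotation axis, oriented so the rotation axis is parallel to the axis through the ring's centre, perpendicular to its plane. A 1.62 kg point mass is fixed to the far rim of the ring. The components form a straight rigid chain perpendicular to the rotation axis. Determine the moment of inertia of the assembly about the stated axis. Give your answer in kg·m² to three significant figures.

11.3

Solid sphere: I_cm = (2/5)MR² = (2/5)(2.87)(0.48)² = 0.2645 kg·m²; centre at d = 0.48 m, so I = I_cm + Md² gives I = 0.2645 + (2.87)(0.48)² = 0.92575 kg·m².
Thin ring: I_cm = MR² = (3.81)(0.301)² = 0.34519 kg·m²; centre at d = 0.48 + 0.48 + 0.301 = 1.261 m, so I = I_cm + Md² gives I = 0.34519 + (3.81)(1.261)² = 6.4036 kg·m².
Point mass: I_cm = 0; centre at d = 0.48 + 0.48 + 0.301 + 0.301 = 1.562 m, so I = I_cm + Md² gives I = 0 + (1.62)(1.562)² = 3.9525 kg·m².
Total I = 0.92575 + 6.4036 + 3.9525 = 11.282 kg·m².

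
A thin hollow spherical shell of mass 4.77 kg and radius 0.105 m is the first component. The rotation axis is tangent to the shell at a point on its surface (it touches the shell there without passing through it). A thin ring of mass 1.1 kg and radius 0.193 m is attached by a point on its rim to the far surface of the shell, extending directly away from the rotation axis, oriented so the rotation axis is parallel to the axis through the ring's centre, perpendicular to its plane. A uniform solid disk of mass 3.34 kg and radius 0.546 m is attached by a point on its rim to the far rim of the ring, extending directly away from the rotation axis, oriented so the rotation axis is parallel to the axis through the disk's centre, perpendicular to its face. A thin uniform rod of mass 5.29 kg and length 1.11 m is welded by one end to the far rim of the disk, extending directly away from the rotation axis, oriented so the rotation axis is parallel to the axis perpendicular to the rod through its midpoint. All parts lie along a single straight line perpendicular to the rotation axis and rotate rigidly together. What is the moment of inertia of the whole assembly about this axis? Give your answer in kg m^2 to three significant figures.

Spherical shell: I_cm = (2/3)MR² = (2/3)(4.77)(0.105)² = 0.035059 kg m^2; centre at d = 0.105 m, so I = I_cm + Md² gives I = 0.035059 + (4.77)(0.105)² = 0.087649 kg m^2.
Thin ring: I_cm = MR² = (1.1)(0.193)² = 0.040974 kg m^2; centre at d = 0.105 + 0.105 + 0.193 = 0.403 m, so I = I_cm + Md² gives I = 0.040974 + (1.1)(0.403)² = 0.21962 kg m^2.
Solid disk: I_cm = (1/2)MR² = (1/2)(3.34)(0.546)² = 0.49785 kg m^2; centre at d = 0.105 + 0.105 + 0.193 + 0.193 + 0.546 = 1.142 m, so I = I_cm + Md² gives I = 0.49785 + (3.34)(1.142)² = 4.8538 kg m^2.
Thin rod: I_cm = (1/12)ML² = (1/12)(5.29)(1.11)² = 0.54315 kg m^2; centre at d = 0.105 + 0.105 + 0.193 + 0.193 + 0.546 + 0.546 + 0.555 = 2.243 m, so I = I_cm + Md² gives I = 0.54315 + (5.29)(2.243)² = 27.157 kg m^2.
Total I = 0.087649 + 0.21962 + 4.8538 + 27.157 = 32.318 kg m^2.

32.3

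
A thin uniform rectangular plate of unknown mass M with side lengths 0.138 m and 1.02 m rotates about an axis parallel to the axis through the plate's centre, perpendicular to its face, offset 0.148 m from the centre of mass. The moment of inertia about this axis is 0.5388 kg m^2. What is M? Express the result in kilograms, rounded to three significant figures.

I = I_cm + Md² = (1/12)M(a²+b²) + Md² = M·[0.0833333·[(0.138)² + (1.02)²] + (0.148)²] = M·0.11019.
So M = 0.5388 / 0.11019 = 4.8897 kg.

4.89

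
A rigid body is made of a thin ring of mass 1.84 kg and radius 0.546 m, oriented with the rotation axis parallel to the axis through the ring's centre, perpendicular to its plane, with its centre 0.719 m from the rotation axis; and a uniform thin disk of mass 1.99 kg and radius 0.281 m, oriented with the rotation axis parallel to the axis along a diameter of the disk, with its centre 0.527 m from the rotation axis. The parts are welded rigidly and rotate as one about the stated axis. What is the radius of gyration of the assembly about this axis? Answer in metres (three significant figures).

Thin ring: I_cm = MR² = (1.84)(0.546)² = 0.54853 kg·m²; centre at d = 0.719 m, so the parallel axis theorem gives I = 0.54853 + (1.84)(0.719)² = 1.4997 kg·m².
Thin disk: I_cm = (1/4)MR² = (1/4)(1.99)(0.281)² = 0.039283 kg·m²; centre at d = 0.527 m, so the parallel axis theorem gives I = 0.039283 + (1.99)(0.527)² = 0.59196 kg·m².
Total I = 2.0917 kg·m²; total mass M = 3.83 kg.
k = √(I/M) = √(2.0917/3.83) = 0.73901 m.

0.739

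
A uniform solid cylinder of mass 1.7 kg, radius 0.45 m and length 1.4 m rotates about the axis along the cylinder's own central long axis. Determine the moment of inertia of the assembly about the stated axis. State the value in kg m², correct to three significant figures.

0.172

I_cm = (1/2)MR² = (1/2)(1.7)(0.45)² = 0.17213 kg m²; axis through the centre, so I = 0.17213 kg m².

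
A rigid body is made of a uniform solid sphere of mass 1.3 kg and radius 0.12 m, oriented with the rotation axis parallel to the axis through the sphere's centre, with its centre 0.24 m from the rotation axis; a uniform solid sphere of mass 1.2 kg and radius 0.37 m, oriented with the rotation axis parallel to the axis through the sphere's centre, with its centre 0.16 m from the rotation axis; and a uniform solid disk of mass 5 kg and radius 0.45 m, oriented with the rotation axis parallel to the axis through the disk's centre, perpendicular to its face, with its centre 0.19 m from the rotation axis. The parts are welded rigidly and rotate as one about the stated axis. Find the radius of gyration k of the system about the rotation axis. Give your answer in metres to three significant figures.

Solid sphere: I_cm = (2/5)MR² = (2/5)(1.3)(0.12)² = 0.007488 kg·m²; centre at d = 0.24 m, so the parallel axis theorem gives I = 0.007488 + (1.3)(0.24)² = 0.082368 kg·m².
Solid sphere: I_cm = (2/5)MR² = (2/5)(1.2)(0.37)² = 0.065712 kg·m²; centre at d = 0.16 m, so the parallel axis theorem gives I = 0.065712 + (1.2)(0.16)² = 0.096432 kg·m².
Solid disk: I_cm = (1/2)MR² = (1/2)(5)(0.45)² = 0.50625 kg·m²; centre at d = 0.19 m, so the parallel axis theorem gives I = 0.50625 + (5)(0.19)² = 0.68675 kg·m².
Total I = 0.86555 kg·m²; total mass M = 7.5 kg.
k = √(I/M) = √(0.86555/7.5) = 0.33972 m.

0.340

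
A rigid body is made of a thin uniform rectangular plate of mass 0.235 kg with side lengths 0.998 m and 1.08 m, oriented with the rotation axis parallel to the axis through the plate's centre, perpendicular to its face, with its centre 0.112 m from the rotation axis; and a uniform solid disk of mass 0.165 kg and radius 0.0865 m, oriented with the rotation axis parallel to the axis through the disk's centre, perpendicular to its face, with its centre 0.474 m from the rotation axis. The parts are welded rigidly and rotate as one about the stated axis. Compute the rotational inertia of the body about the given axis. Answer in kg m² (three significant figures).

Rectangular plate: I_cm = (1/12)M(a²+b²) = (1/12)(0.235)[(0.998)² + (1.08)²] = 0.042347 kg m²; centre at d = 0.112 m, so I = I_cm + Md² gives I = 0.042347 + (0.235)(0.112)² = 0.045295 kg m².
Solid disk: I_cm = (1/2)MR² = (1/2)(0.165)(0.0865)² = 0.00061729 kg m²; centre at d = 0.474 m, so I = I_cm + Md² gives I = 0.00061729 + (0.165)(0.474)² = 0.037689 kg m².
Total I = 0.045295 + 0.037689 = 0.082984 kg m².

0.0830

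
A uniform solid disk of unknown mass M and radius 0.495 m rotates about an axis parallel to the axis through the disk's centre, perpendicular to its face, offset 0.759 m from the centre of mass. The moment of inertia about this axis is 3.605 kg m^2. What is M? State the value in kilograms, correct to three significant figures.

5.16

I = I_cm + Md² = (1/2)MR² + Md² = M·[0.5·(0.495)² + (0.759)²] = M·0.69859.
So M = 3.605 / 0.69859 = 5.1604 kg.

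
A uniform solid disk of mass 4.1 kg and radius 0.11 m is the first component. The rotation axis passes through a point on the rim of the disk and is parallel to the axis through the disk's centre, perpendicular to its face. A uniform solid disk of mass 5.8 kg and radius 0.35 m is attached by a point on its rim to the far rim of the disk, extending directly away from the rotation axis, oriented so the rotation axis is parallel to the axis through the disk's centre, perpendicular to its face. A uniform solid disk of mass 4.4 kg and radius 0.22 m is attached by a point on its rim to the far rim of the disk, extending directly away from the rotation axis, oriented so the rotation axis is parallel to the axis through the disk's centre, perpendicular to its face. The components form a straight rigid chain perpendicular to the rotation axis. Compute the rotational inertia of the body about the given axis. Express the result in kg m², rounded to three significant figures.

Solid disk: I_cm = (1/2)MR² = (1/2)(4.1)(0.11)² = 0.024805 kg m²; centre at d = 0.11 m, so the parallel axis theorem gives I = 0.024805 + (4.1)(0.11)² = 0.074415 kg m².
Solid disk: I_cm = (1/2)MR² = (1/2)(5.8)(0.35)² = 0.35525 kg m²; centre at d = 0.11 + 0.11 + 0.35 = 0.57 m, so the parallel axis theorem gives I = 0.35525 + (5.8)(0.57)² = 2.2397 kg m².
Solid disk: I_cm = (1/2)MR² = (1/2)(4.4)(0.22)² = 0.10648 kg m²; centre at d = 0.11 + 0.11 + 0.35 + 0.35 + 0.22 = 1.14 m, so the parallel axis theorem gives I = 0.10648 + (4.4)(1.14)² = 5.8247 kg m².
Total I = 0.074415 + 2.2397 + 5.8247 = 8.1388 kg m².

8.14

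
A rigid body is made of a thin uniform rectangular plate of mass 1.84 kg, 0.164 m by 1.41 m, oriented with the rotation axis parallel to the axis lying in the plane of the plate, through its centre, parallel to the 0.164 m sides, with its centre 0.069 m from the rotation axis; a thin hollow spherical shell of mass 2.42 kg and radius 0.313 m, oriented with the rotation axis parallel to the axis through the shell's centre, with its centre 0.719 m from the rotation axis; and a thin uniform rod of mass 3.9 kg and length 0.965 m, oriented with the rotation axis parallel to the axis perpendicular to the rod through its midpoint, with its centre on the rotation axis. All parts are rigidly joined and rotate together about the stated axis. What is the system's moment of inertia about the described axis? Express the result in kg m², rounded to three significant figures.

2.03

Rectangular plate: I_cm = (1/12)Mb² = (1/12)(1.84)(1.41)² = 0.30484 kg m²; centre at d = 0.069 m, so I = I_cm + Md² gives I = 0.30484 + (1.84)(0.069)² = 0.3136 kg m².
Spherical shell: I_cm = (2/3)MR² = (2/3)(2.42)(0.313)² = 0.15806 kg m²; centre at d = 0.719 m, so I = I_cm + Md² gives I = 0.15806 + (2.42)(0.719)² = 1.4091 kg m².
Thin rod: I_cm = (1/12)ML² = (1/12)(3.9)(0.965)² = 0.30265 kg m²; axis through the centre, so I = 0.30265 kg m².
Total I = 0.3136 + 1.4091 + 0.30265 = 2.0254 kg m².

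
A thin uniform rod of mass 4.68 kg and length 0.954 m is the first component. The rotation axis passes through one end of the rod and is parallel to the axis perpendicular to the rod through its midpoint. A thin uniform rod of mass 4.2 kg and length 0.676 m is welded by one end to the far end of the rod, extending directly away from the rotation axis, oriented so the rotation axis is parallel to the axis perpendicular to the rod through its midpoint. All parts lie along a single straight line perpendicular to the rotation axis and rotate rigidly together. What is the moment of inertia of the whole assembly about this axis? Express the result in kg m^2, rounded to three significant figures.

8.59

Thin rod: I_cm = (1/12)ML² = (1/12)(4.68)(0.954)² = 0.35495 kg m^2; centre at d = 0.477 m, so the parallel axis theorem gives I = 0.35495 + (4.68)(0.477)² = 1.4198 kg m^2.
Thin rod: I_cm = (1/12)ML² = (1/12)(4.2)(0.676)² = 0.15994 kg m^2; centre at d = 0.477 + 0.477 + 0.338 = 1.292 m, so the parallel axis theorem gives I = 0.15994 + (4.2)(1.292)² = 7.1709 kg m^2.
Total I = 1.4198 + 7.1709 = 8.5906 kg m^2.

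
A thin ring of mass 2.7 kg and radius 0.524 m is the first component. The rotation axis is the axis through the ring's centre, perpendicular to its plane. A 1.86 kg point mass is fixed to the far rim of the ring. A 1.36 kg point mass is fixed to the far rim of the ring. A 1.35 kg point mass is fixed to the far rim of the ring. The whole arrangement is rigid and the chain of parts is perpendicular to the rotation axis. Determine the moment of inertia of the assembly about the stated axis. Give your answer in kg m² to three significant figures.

2.00

Thin ring: I_cm = MR² = (2.7)(0.524)² = 0.74136 kg m²; axis through the centre, so I = 0.74136 kg m².
Point mass: I_cm = 0; centre at d = 0.524 m, so the parallel axis theorem gives I = 0 + (1.86)(0.524)² = 0.51071 kg m².
Point mass: I_cm = 0; centre at d = 0.524 m, so the parallel axis theorem gives I = 0 + (1.36)(0.524)² = 0.37342 kg m².
Point mass: I_cm = 0; centre at d = 0.524 m, so the parallel axis theorem gives I = 0 + (1.35)(0.524)² = 0.37068 kg m².
Total I = 0.74136 + 0.51071 + 0.37342 + 0.37068 = 1.9962 kg m².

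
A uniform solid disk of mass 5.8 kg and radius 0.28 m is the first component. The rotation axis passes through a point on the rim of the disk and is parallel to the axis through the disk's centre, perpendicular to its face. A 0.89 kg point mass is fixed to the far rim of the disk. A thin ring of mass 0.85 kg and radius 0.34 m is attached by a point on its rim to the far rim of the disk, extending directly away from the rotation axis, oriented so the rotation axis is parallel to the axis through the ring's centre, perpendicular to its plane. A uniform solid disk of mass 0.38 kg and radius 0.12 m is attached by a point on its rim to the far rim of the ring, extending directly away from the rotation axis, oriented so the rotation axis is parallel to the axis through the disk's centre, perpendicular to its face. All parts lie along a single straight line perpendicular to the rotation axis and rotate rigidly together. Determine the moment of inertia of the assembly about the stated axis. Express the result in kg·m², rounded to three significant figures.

2.45

Solid disk: I_cm = (1/2)MR² = (1/2)(5.8)(0.28)² = 0.22736 kg·m²; centre at d = 0.28 m, so the parallel axis theorem gives I = 0.22736 + (5.8)(0.28)² = 0.68208 kg·m².
Point mass: I_cm = 0; centre at d = 0.28 + 0.28 = 0.56 m, so the parallel axis theorem gives I = 0 + (0.89)(0.56)² = 0.2791 kg·m².
Thin ring: I_cm = MR² = (0.85)(0.34)² = 0.09826 kg·m²; centre at d = 0.28 + 0.28 + 0.34 = 0.9 m, so the parallel axis theorem gives I = 0.09826 + (0.85)(0.9)² = 0.78676 kg·m².
Solid disk: I_cm = (1/2)MR² = (1/2)(0.38)(0.12)² = 0.002736 kg·m²; centre at d = 0.28 + 0.28 + 0.34 + 0.34 + 0.12 = 1.36 m, so the parallel axis theorem gives I = 0.002736 + (0.38)(1.36)² = 0.70558 kg·m².
Total I = 0.68208 + 0.2791 + 0.78676 + 0.70558 = 2.4535 kg·m².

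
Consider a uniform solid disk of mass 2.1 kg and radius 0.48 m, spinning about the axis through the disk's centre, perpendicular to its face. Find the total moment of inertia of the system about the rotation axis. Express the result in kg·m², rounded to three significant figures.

I_cm = (1/2)MR² = (1/2)(2.1)(0.48)² = 0.24192 kg·m²; axis through the centre, so I = 0.24192 kg·m².

0.242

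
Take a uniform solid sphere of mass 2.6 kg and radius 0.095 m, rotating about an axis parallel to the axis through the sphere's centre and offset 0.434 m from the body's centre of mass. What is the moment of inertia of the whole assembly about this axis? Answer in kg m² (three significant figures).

I_cm = (2/5)MR² = (2/5)(2.6)(0.095)² = 0.009386 kg m²; centre at d = 0.434 m, so I = I_cm + Md² gives I = 0.009386 + (2.6)(0.434)² = 0.49911 kg m².

0.499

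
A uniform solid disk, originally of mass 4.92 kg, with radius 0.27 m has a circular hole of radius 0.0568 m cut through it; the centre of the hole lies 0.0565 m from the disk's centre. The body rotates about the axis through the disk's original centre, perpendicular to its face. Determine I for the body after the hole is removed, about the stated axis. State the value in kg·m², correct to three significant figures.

0.178

Unpierced body about its centre: I₀ = (1/2)MR² = (1/2)(4.92)(0.27)² = 0.17933 kg·m².
The removed disk has mass m = M·(r/R)² = (4.92)(0.0568/0.27)² = 0.21774 kg (same uniform areal density).
Its moment of inertia about the rotation axis (parallel-axis theorem): I_hole = (1/2)mr² + md² = (1/2)(0.21774)(0.0568)² + (0.21774)(0.0565)² = 0.0010463 kg·m².
Treating the hole as negative mass, I = I₀ − I_hole = 0.17933 − 0.0010463 = 0.17829 kg·m².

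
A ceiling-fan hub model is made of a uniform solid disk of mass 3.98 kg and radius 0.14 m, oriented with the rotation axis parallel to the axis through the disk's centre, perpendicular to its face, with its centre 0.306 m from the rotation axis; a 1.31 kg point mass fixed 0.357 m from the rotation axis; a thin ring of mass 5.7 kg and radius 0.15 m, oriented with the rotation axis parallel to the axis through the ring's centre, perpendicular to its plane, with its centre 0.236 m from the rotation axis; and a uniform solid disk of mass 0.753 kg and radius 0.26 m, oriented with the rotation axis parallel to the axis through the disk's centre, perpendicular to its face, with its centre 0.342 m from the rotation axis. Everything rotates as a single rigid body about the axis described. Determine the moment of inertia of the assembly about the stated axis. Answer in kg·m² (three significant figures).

Solid disk: I_cm = (1/2)MR² = (1/2)(3.98)(0.14)² = 0.039004 kg·m²; centre at d = 0.306 m, so the parallel axis theorem gives I = 0.039004 + (3.98)(0.306)² = 0.41168 kg·m².
Point mass: I_cm = 0; centre at d = 0.357 m, so the parallel axis theorem gives I = 0 + (1.31)(0.357)² = 0.16696 kg·m².
Thin ring: I_cm = MR² = (5.7)(0.15)² = 0.12825 kg·m²; centre at d = 0.236 m, so the parallel axis theorem gives I = 0.12825 + (5.7)(0.236)² = 0.44572 kg·m².
Solid disk: I_cm = (1/2)MR² = (1/2)(0.753)(0.26)² = 0.025451 kg·m²; centre at d = 0.342 m, so the parallel axis theorem gives I = 0.025451 + (0.753)(0.342)² = 0.11353 kg·m².
Total I = 0.41168 + 0.16696 + 0.44572 + 0.11353 = 1.1379 kg·m².

1.14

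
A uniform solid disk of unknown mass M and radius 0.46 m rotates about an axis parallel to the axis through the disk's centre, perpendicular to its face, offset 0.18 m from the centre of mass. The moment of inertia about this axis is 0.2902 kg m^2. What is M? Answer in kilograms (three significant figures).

2.10

I = I_cm + Md² = (1/2)MR² + Md² = M·[0.5·(0.46)² + (0.18)²] = M·0.1382.
So M = 0.2902 / 0.1382 = 2.0999 kg.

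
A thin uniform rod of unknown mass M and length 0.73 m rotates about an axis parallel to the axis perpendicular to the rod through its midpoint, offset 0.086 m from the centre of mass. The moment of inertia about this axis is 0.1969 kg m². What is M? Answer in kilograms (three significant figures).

3.80

I = I_cm + Md² = (1/12)ML² + Md² = M·[0.0833333·(0.73)² + (0.086)²] = M·0.051804.
So M = 0.1969 / 0.051804 = 3.8008 kg.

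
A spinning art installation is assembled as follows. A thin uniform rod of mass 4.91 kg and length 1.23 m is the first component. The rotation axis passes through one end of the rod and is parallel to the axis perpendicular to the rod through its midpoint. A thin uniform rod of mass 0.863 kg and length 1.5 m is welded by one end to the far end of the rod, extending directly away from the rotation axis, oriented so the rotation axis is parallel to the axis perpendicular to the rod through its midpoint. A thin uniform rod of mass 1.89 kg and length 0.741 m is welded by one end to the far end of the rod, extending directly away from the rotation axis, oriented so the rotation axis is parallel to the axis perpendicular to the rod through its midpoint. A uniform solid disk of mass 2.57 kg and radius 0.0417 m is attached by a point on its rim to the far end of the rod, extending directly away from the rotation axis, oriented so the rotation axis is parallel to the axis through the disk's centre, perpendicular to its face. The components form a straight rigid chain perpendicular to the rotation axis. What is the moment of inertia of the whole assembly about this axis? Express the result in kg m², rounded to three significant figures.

56.0

Thin rod: I_cm = (1/12)ML² = (1/12)(4.91)(1.23)² = 0.61903 kg m²; centre at d = 0.615 m, so I = I_cm + Md² gives I = 0.61903 + (4.91)(0.615)² = 2.4761 kg m².
Thin rod: I_cm = (1/12)ML² = (1/12)(0.863)(1.5)² = 0.16181 kg m²; centre at d = 0.615 + 0.615 + 0.75 = 1.98 m, so I = I_cm + Md² gives I = 0.16181 + (0.863)(1.98)² = 3.5451 kg m².
Thin rod: I_cm = (1/12)ML² = (1/12)(1.89)(0.741)² = 0.08648 kg m²; centre at d = 0.615 + 0.615 + 0.75 + 0.75 + 0.3705 = 3.1005 m, so I = I_cm + Md² gives I = 0.08648 + (1.89)(3.1005)² = 18.255 kg m².
Solid disk: I_cm = (1/2)MR² = (1/2)(2.57)(0.0417)² = 0.0022345 kg m²; centre at d = 0.615 + 0.615 + 0.75 + 0.75 + 0.3705 + 0.3705 + 0.0417 = 3.5127 m, so I = I_cm + Md² gives I = 0.0022345 + (2.57)(3.5127)² = 31.714 kg m².
Total I = 2.4761 + 3.5451 + 18.255 + 31.714 = 55.99 kg m².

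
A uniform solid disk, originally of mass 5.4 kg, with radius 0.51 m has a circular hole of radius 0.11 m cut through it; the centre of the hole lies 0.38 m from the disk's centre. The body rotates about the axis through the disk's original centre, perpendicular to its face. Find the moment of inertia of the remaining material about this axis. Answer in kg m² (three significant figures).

0.664

Unpierced body about its centre: I₀ = (1/2)MR² = (1/2)(5.4)(0.51)² = 0.70227 kg m².
The removed disk has mass m = M·(r/R)² = (5.4)(0.11/0.51)² = 0.25121 kg (same uniform areal density).
Its moment of inertia about the rotation axis (parallel-axis theorem): I_hole = (1/2)mr² + md² = (1/2)(0.25121)(0.11)² + (0.25121)(0.38)² = 0.037795 kg m².
Treating the hole as negative mass, I = I₀ − I_hole = 0.70227 − 0.037795 = 0.66448 kg m².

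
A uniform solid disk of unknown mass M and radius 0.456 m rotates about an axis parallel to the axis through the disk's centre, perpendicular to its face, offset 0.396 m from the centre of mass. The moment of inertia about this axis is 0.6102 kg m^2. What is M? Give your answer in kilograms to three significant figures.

2.34

I = I_cm + Md² = (1/2)MR² + Md² = M·[0.5·(0.456)² + (0.396)²] = M·0.26078.
So M = 0.6102 / 0.26078 = 2.3399 kg.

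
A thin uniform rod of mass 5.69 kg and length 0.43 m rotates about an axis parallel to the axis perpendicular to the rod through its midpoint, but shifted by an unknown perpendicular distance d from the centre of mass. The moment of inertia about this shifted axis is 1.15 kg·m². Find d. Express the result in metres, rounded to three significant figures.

0.432

About the centre-of-mass axis, I_cm = (1/12)ML² = (1/12)(5.69)(0.43)² = 0.087673 kg·m².
Parallel axis theorem: I = I_cm + Md², so Md² = 1.15 − 0.087673 = 1.0623 kg·m².
d = √(1.0623 / 5.69) = 0.43209 m.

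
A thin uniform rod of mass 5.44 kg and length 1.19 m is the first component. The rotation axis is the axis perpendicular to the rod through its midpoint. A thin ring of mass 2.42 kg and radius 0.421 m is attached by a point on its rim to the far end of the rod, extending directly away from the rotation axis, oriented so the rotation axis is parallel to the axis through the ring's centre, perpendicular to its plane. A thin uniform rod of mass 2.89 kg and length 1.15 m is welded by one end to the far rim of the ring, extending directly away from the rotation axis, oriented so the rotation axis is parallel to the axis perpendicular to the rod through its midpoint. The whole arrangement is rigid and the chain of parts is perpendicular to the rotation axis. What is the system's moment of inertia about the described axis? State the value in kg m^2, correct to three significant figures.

15.6

Thin rod: I_cm = (1/12)ML² = (1/12)(5.44)(1.19)² = 0.64197 kg m^2; axis through the centre, so I = 0.64197 kg m^2.
Thin ring: I_cm = MR² = (2.42)(0.421)² = 0.42892 kg m^2; centre at d = 0.595 + 0.421 = 1.016 m, so I = I_cm + Md² gives I = 0.42892 + (2.42)(1.016)² = 2.927 kg m^2.
Thin rod: I_cm = (1/12)ML² = (1/12)(2.89)(1.15)² = 0.3185 kg m^2; centre at d = 0.595 + 0.421 + 0.421 + 0.575 = 2.012 m, so I = I_cm + Md² gives I = 0.3185 + (2.89)(2.012)² = 12.018 kg m^2.
Total I = 0.64197 + 2.927 + 12.018 = 15.587 kg m^2.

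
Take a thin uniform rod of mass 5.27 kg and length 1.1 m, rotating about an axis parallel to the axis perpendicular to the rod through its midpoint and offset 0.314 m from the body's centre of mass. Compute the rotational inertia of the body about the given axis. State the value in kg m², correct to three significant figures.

1.05

I_cm = (1/12)ML² = (1/12)(5.27)(1.1)² = 0.53139 kg m²; centre at d = 0.314 m, so the parallel axis theorem gives I = 0.53139 + (5.27)(0.314)² = 1.051 kg m².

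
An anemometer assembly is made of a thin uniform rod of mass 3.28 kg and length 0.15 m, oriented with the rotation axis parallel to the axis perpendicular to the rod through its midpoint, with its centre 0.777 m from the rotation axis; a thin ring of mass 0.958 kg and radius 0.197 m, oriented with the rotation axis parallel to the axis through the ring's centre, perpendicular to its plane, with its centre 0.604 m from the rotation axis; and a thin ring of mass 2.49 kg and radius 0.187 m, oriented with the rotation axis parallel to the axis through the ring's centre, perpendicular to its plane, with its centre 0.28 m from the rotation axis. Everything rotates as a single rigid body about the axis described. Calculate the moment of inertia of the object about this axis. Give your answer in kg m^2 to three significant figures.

Thin rod: I_cm = (1/12)ML² = (1/12)(3.28)(0.15)² = 0.00615 kg m^2; centre at d = 0.777 m, so the parallel axis theorem gives I = 0.00615 + (3.28)(0.777)² = 1.9864 kg m^2.
Thin ring: I_cm = MR² = (0.958)(0.197)² = 0.037179 kg m^2; centre at d = 0.604 m, so the parallel axis theorem gives I = 0.037179 + (0.958)(0.604)² = 0.38667 kg m^2.
Thin ring: I_cm = MR² = (2.49)(0.187)² = 0.087073 kg m^2; centre at d = 0.28 m, so the parallel axis theorem gives I = 0.087073 + (2.49)(0.28)² = 0.28229 kg m^2.
Total I = 1.9864 + 0.38667 + 0.28229 = 2.6553 kg m^2.

2.66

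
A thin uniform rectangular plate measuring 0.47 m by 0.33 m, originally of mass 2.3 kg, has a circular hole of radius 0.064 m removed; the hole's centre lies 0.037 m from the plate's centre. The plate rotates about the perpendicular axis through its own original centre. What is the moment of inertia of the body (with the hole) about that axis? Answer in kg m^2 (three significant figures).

0.0626

Unpierced body about its centre: I₀ = (1/12)M(a²+b²) = (1/12)(2.3)[(0.47)² + (0.33)²] = 0.063212 kg m^2.
The removed disk has mass m = M·πr²/(ab) = (2.3)·π(0.064)²/(0.47·0.33) = 0.19082 kg (same uniform areal density).
Its moment of inertia about the rotation axis (parallel-axis theorem): I_hole = (1/2)mr² + md² = (1/2)(0.19082)(0.064)² + (0.19082)(0.037)² = 0.00065203 kg m^2.
Treating the hole as negative mass, I = I₀ − I_hole = 0.063212 − 0.00065203 = 0.06256 kg m^2.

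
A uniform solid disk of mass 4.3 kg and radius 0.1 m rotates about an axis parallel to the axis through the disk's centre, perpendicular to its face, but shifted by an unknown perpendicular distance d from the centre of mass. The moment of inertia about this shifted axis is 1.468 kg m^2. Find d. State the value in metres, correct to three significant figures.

0.580

About the centre-of-mass axis, I_cm = (1/2)MR² = (1/2)(4.3)(0.1)² = 0.0215 kg m^2.
Parallel axis theorem: I = I_cm + Md², so Md² = 1.468 − 0.0215 = 1.4465 kg m^2.
d = √(1.4465 / 4.3) = 0.58 m.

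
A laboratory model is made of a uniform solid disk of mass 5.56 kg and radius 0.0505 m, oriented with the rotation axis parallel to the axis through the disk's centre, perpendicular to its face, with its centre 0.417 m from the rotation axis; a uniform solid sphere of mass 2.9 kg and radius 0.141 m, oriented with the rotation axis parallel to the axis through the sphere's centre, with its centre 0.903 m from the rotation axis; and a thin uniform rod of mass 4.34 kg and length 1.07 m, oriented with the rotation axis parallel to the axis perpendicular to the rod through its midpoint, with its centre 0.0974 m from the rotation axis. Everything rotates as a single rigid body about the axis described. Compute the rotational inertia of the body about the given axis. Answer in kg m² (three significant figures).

3.82

Solid disk: I_cm = (1/2)MR² = (1/2)(5.56)(0.0505)² = 0.0070897 kg m²; centre at d = 0.417 m, so I = I_cm + Md² gives I = 0.0070897 + (5.56)(0.417)² = 0.97391 kg m².
Solid sphere: I_cm = (2/5)MR² = (2/5)(2.9)(0.141)² = 0.023062 kg m²; centre at d = 0.903 m, so I = I_cm + Md² gives I = 0.023062 + (2.9)(0.903)² = 2.3877 kg m².
Thin rod: I_cm = (1/12)ML² = (1/12)(4.34)(1.07)² = 0.41407 kg m²; centre at d = 0.0974 m, so I = I_cm + Md² gives I = 0.41407 + (4.34)(0.0974)² = 0.45524 kg m².
Total I = 0.97391 + 2.3877 + 0.45524 = 3.8169 kg m².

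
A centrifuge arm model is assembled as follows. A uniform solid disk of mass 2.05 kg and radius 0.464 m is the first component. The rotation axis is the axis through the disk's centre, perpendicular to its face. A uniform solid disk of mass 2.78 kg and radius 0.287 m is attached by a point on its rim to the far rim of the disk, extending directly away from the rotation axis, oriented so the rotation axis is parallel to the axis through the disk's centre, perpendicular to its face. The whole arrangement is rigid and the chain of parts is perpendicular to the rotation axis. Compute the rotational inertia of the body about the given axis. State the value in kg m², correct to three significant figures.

Solid disk: I_cm = (1/2)MR² = (1/2)(2.05)(0.464)² = 0.22068 kg m²; axis through the centre, so I = 0.22068 kg m².
Solid disk: I_cm = (1/2)MR² = (1/2)(2.78)(0.287)² = 0.11449 kg m²; centre at d = 0.464 + 0.287 = 0.751 m, so the parallel axis theorem gives I = 0.11449 + (2.78)(0.751)² = 1.6824 kg m².
Total I = 0.22068 + 1.6824 = 1.9031 kg m².

1.90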